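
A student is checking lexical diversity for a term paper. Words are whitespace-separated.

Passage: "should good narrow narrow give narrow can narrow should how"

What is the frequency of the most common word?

Frequencies: narrow:4, should:2, good:1, give:1, can:1, how:1
Most common: 'narrow' with frequency 4.

4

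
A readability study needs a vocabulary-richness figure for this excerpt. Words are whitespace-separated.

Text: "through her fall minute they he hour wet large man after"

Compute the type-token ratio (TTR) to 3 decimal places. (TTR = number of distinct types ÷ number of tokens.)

1.000

N = 11 tokens, V = 11 types.
TTR = V / N = 11 / 11 = 1.000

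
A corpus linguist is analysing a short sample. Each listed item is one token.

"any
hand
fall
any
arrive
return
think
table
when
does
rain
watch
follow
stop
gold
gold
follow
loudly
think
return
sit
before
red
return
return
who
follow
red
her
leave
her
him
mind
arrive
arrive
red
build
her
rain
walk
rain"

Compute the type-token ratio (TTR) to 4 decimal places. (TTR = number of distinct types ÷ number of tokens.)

0.6098

N = 41 tokens, V = 25 types.
TTR = V / N = 25 / 41 = 0.6098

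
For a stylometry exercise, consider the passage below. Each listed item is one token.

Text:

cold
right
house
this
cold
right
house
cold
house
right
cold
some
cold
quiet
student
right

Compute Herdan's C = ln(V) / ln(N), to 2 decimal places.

0.70

N = 16, V = 7.
ln(V) = 1.945910, ln(N) = 2.772589
C = 1.945910 / 2.772589 = 0.70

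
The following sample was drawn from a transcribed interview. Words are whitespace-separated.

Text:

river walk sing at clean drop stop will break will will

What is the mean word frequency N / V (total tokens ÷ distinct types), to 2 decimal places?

1.22

N = 11 tokens, V = 9 types.
Mean frequency = N / V = 11 / 9 = 1.22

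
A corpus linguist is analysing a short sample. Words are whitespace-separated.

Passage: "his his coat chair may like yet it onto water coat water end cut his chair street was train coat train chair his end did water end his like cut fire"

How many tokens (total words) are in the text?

31

Tokens: his, his, coat, chair, may, like, yet, it, onto, water, coat, water, end, cut, his, chair, street, was, train, coat, train, chair, his, end, did, water, end, his, like, cut, fire
N = 31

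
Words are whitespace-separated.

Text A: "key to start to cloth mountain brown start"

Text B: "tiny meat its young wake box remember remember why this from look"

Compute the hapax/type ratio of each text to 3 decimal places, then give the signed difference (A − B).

A: hapax=4, V=6, ratio=0.667
B: hapax=10, V=11, ratio=0.909
Difference = 0.667 − 0.909 = -0.242

-0.242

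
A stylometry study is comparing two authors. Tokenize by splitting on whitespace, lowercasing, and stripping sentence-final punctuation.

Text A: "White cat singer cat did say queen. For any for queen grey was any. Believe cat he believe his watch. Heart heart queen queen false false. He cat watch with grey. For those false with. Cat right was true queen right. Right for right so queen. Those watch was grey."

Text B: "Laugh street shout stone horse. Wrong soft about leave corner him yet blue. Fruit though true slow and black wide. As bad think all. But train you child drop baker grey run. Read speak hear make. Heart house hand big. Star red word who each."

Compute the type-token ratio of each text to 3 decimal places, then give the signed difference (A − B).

-0.580

TTR(A) = 21/50 = 0.420
TTR(B) = 45/45 = 1.000
Difference = 0.420 − 1.000 = -0.580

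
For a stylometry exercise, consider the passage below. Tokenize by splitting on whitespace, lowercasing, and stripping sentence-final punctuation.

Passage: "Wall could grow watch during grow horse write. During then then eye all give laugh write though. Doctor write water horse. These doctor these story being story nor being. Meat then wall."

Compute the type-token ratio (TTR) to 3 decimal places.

0.625

N = 32 tokens, V = 20 types.
TTR = V / N = 20 / 32 = 0.625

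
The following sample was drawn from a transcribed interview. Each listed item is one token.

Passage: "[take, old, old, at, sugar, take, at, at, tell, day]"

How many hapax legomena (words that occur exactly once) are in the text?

3

Frequencies: at:3, take:2, old:2, sugar:1, tell:1, day:1
Hapax (freq=1): day, sugar, tell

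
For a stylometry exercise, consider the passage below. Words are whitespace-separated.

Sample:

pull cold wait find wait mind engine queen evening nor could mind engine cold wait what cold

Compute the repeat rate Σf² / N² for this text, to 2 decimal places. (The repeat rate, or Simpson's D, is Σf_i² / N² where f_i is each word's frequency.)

Frequencies: cold:3, wait:3, mind:2, engine:2, pull:1, find:1, queen:1, evening:1, nor:1, could:1, what:1
Σf² = 33; N² = 289
Repeat rate = 33 / 289 = 0.11

0.11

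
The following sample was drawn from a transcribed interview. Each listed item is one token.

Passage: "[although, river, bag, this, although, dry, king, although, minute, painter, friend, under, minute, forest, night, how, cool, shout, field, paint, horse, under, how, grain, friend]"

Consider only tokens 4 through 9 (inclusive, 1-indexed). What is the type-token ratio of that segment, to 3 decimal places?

Segment tokens 4–9: this, although, dry, king, although, minute
Segment N = 6, segment V = 5.
TTR = 5 / 6 = 0.833

0.833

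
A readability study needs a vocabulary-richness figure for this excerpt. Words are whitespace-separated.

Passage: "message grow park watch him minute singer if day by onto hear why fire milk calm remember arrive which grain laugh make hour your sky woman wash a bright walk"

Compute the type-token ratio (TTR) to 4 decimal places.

N = 30 tokens, V = 30 types.
TTR = V / N = 30 / 30 = 1.0000

1.0000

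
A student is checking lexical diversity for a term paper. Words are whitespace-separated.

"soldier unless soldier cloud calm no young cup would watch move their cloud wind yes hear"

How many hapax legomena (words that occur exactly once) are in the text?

Frequencies: soldier:2, cloud:2, unless:1, calm:1, no:1, young:1, cup:1, would:1, watch:1, move:1, their:1, wind:1, yes:1, hear:1
Hapax (freq=1): calm, cup, hear, move, no, their, unless, watch, wind, would, yes, young

12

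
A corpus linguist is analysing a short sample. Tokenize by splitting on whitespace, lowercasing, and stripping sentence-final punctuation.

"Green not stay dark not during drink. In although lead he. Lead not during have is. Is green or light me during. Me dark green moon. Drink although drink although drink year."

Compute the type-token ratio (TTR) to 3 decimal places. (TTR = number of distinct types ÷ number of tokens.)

0.531

N = 32 tokens, V = 17 types.
TTR = V / N = 17 / 32 = 0.531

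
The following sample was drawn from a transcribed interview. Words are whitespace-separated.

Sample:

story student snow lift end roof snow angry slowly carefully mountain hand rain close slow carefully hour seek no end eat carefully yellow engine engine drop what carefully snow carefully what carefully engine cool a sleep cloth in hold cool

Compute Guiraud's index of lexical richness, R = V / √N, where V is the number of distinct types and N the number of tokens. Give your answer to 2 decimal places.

N = 40, V = 28.
√N = 6.324555
R = 28 / 6.324555 = 4.43

4.43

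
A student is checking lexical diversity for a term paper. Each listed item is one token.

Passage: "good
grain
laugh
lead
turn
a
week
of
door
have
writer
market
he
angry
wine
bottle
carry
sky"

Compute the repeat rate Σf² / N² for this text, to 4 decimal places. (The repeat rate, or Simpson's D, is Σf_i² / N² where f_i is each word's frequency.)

0.0556

Frequencies: good:1, grain:1, laugh:1, lead:1, turn:1, a:1, week:1, of:1, door:1, have:1, writer:1, market:1, he:1, angry:1, wine:1, bottle:1, carry:1, sky:1
Σf² = 18; N² = 324
Repeat rate = 18 / 324 = 0.0556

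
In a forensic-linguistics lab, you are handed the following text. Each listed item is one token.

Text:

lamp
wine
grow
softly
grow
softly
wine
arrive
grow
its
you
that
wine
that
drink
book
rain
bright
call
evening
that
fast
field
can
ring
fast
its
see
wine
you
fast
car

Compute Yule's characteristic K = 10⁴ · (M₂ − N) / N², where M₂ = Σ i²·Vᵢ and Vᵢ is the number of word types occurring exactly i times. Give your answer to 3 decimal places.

Frequencies: wine:4, grow:3, that:3, fast:3, softly:2, its:2, you:2, lamp:1, arrive:1, drink:1, book:1, rain:1, bright:1, call:1, evening:1, field:1, can:1, ring:1, see:1, car:1
N = 32. Frequency spectrum: V_1=13, V_2=3, V_3=3, V_4=1
M₂ = 1²·13 + 2²·3 + 3²·3 + 4²·1 = 68
K = 10000 × (68 − 32) / 32² = 351.563

351.563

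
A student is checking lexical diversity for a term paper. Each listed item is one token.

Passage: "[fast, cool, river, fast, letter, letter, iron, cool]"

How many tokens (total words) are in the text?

Tokens: fast, cool, river, fast, letter, letter, iron, cool
N = 8

8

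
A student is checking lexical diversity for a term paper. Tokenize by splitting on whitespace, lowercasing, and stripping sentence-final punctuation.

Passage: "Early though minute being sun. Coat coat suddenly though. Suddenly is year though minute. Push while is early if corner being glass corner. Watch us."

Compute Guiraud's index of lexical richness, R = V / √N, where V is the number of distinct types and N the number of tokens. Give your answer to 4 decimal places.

N = 25, V = 16.
√N = 5.000000
R = 16 / 5.000000 = 3.2000

3.2000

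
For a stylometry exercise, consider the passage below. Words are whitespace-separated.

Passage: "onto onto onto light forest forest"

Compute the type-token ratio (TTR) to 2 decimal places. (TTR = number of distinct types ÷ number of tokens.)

N = 6 tokens, V = 3 types.
TTR = V / N = 3 / 6 = 0.50

0.50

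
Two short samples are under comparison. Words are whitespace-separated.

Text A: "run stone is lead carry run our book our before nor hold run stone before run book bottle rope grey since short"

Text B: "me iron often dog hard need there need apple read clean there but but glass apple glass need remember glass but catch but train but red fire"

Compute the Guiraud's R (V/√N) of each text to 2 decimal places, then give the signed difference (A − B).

A: V=15, N=22, R=3.20
B: V=17, N=27, R=3.27
Difference = 3.20 − 3.27 = -0.07

-0.07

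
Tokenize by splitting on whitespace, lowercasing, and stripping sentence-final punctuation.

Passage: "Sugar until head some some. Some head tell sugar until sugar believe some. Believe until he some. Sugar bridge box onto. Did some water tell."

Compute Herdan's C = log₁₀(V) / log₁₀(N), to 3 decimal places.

N = 25, V = 12.
log₁₀(V) = 1.079181, log₁₀(N) = 1.397940
C = 1.079181 / 1.397940 = 0.772

0.772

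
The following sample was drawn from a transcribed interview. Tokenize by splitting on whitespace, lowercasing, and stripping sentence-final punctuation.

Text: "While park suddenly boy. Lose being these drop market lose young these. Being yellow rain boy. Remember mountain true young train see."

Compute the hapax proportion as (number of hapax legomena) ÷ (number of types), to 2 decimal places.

Frequencies: boy:2, lose:2, being:2, these:2, young:2, while:1, park:1, suddenly:1, drop:1, market:1, yellow:1, rain:1, remember:1, mountain:1, true:1, train:1, see:1
Hapax count = 12; type count = 17.
Ratio = 12 / 17 = 0.71

0.71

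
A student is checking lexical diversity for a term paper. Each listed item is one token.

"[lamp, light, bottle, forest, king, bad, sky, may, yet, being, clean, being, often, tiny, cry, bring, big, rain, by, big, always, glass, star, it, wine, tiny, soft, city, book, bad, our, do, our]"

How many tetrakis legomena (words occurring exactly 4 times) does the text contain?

Frequencies: bad:2, being:2, tiny:2, big:2, our:2, lamp:1, light:1, bottle:1, forest:1, king:1, sky:1, may:1, yet:1, clean:1, often:1, cry:1, bring:1, rain:1, by:1, always:1, … (8 more, each freq 1)
Words with frequency 4: (none)

0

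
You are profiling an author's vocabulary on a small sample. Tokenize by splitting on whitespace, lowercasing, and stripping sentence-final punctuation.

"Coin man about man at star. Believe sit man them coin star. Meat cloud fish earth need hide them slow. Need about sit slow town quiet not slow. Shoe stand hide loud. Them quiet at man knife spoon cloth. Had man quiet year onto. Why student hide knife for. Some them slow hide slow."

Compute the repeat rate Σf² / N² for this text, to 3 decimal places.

Frequencies: man:5, slow:5, them:4, hide:4, quiet:3, coin:2, about:2, at:2, star:2, sit:2, need:2, knife:2, believe:1, meat:1, cloud:1, fish:1, earth:1, town:1, not:1, shoe:1, … (11 more, each freq 1)
Σf² = 138; N² = 2916
Repeat rate = 138 / 2916 = 0.047

0.047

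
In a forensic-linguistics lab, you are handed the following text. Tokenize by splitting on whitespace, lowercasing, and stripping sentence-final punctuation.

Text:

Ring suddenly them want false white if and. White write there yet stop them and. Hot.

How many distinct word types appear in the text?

13

Distinct types: {and, false, hot, if, ring, stop, suddenly, them, there, want, white, write, yet}
V = 13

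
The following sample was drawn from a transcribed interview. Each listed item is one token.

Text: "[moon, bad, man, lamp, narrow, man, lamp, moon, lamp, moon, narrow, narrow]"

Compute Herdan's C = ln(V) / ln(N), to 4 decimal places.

N = 12, V = 5.
ln(V) = 1.609438, ln(N) = 2.484907
C = 1.609438 / 2.484907 = 0.6477

0.6477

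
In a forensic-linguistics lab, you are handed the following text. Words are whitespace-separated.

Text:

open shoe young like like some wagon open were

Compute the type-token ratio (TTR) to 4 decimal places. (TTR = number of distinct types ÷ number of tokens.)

0.7778

N = 9 tokens, V = 7 types.
TTR = V / N = 7 / 9 = 0.7778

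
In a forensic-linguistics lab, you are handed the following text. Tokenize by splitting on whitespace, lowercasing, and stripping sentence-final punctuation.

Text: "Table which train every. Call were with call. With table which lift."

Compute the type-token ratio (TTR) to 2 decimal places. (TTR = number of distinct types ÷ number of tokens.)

N = 12 tokens, V = 8 types.
TTR = V / N = 8 / 12 = 0.67

0.67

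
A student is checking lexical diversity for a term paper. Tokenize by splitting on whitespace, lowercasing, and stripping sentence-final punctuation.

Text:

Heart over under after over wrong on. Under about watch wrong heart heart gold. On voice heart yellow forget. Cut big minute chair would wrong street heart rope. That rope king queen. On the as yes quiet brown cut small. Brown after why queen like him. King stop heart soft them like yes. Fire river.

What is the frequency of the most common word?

6

Frequencies: heart:6, wrong:3, on:3, over:2, under:2, after:2, cut:2, rope:2, king:2, queen:2, yes:2, brown:2, like:2, about:1, watch:1, gold:1, voice:1, yellow:1, forget:1, big:1, … (16 more, each freq 1)
Most common: 'heart' with frequency 6.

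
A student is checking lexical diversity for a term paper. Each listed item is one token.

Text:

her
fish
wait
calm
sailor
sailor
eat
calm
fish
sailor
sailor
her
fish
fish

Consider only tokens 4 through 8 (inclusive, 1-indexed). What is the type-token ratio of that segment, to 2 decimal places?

0.60

Segment tokens 4–8: calm, sailor, sailor, eat, calm
Segment N = 5, segment V = 3.
TTR = 3 / 5 = 0.60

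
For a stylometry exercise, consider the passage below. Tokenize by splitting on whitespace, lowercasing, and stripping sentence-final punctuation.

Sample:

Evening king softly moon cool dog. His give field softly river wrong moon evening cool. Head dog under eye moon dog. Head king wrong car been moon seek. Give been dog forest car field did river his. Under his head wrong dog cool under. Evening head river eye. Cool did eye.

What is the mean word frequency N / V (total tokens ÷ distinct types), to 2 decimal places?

N = 51 tokens, V = 19 types.
Mean frequency = N / V = 51 / 19 = 2.68

2.68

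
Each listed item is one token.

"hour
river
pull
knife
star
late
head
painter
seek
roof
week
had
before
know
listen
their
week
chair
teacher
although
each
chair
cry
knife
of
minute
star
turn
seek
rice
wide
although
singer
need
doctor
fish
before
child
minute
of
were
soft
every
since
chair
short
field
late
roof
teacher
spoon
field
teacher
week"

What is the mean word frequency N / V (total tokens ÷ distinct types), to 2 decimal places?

N = 54 tokens, V = 38 types.
Mean frequency = N / V = 54 / 38 = 1.42

1.42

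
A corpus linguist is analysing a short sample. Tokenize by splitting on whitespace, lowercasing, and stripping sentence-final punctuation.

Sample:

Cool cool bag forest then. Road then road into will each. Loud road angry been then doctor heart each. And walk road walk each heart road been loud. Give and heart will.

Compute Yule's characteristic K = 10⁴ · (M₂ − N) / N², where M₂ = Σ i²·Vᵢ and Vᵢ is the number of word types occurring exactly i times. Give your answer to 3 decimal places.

Frequencies: road:5, then:3, each:3, heart:3, cool:2, will:2, loud:2, been:2, and:2, walk:2, bag:1, forest:1, into:1, angry:1, doctor:1, give:1
N = 32. Frequency spectrum: V_1=6, V_2=6, V_3=3, V_5=1
M₂ = 1²·6 + 2²·6 + 3²·3 + 5²·1 = 82
K = 10000 × (82 − 32) / 32² = 488.281

488.281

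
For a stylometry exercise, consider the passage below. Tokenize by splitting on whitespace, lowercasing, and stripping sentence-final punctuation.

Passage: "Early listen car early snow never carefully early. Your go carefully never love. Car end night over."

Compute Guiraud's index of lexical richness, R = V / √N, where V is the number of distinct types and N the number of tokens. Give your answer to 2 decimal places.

N = 17, V = 12.
√N = 4.123106
R = 12 / 4.123106 = 2.91

2.91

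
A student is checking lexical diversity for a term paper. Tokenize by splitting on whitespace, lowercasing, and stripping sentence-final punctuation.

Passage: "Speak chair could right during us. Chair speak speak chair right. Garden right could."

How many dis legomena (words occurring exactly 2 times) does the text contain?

1

Frequencies: speak:3, chair:3, right:3, could:2, during:1, us:1, garden:1
Words with frequency 2: could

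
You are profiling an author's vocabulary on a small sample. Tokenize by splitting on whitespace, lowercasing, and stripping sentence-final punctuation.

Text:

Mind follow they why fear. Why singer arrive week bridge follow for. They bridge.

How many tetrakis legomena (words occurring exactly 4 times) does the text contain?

0

Frequencies: follow:2, they:2, why:2, bridge:2, mind:1, fear:1, singer:1, arrive:1, week:1, for:1
Words with frequency 4: (none)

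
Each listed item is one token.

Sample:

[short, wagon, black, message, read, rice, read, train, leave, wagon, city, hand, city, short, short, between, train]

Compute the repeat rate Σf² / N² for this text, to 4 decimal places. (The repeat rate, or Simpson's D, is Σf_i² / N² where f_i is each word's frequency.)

0.1073

Frequencies: short:3, wagon:2, read:2, train:2, city:2, black:1, message:1, rice:1, leave:1, hand:1, between:1
Σf² = 31; N² = 289
Repeat rate = 31 / 289 = 0.1073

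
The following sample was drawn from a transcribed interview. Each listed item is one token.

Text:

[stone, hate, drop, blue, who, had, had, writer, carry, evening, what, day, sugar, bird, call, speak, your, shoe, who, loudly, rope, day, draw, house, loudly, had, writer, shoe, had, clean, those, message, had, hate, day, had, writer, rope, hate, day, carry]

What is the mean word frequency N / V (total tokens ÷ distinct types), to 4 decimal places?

N = 41 tokens, V = 24 types.
Mean frequency = N / V = 41 / 24 = 1.7083

1.7083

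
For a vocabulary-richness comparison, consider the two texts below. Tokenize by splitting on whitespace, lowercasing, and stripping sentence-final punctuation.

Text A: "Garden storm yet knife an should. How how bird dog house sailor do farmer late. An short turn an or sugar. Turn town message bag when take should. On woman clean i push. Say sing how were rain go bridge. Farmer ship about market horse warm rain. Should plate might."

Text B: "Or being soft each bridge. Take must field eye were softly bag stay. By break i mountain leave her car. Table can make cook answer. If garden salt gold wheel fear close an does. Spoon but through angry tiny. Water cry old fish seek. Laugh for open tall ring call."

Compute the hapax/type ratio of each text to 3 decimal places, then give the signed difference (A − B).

A: hapax=35, V=41, ratio=0.854
B: hapax=50, V=50, ratio=1.000
Difference = 0.854 − 1.000 = -0.146

-0.146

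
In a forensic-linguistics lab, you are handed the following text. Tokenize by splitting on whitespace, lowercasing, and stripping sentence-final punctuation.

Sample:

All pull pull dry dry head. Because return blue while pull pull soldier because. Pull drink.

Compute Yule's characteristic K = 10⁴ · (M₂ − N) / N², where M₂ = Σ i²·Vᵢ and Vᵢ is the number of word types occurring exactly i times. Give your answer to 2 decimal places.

Frequencies: pull:5, dry:2, because:2, all:1, head:1, return:1, blue:1, while:1, soldier:1, drink:1
N = 16. Frequency spectrum: V_1=7, V_2=2, V_5=1
M₂ = 1²·7 + 2²·2 + 5²·1 = 40
K = 10000 × (40 − 16) / 16² = 937.50

937.50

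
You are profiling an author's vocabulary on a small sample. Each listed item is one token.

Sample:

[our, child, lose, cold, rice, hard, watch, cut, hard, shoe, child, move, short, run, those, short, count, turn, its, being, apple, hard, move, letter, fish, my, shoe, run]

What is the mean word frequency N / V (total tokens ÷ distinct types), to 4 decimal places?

1.3333

N = 28 tokens, V = 21 types.
Mean frequency = N / V = 28 / 21 = 1.3333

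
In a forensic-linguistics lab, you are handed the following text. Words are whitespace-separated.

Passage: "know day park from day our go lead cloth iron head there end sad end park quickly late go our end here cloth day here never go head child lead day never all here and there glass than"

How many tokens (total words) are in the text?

38

Tokens: know, day, park, from, day, our, go, lead, cloth, iron, head, there, end, sad, end, park, quickly, late, go, our, end, here, cloth, day, here, never, go, head, child, lead, day, never, all, here, and, there, glass, than
N = 38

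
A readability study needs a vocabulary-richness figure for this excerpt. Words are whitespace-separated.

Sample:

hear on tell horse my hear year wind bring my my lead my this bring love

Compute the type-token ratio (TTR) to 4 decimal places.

0.6875

N = 16 tokens, V = 11 types.
TTR = V / N = 11 / 16 = 0.6875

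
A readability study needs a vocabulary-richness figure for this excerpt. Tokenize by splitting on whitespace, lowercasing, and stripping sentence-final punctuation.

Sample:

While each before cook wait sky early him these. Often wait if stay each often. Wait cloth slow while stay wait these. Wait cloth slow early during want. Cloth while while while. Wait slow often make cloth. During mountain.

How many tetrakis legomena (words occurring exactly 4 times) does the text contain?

1

Frequencies: wait:6, while:5, cloth:4, often:3, slow:3, each:2, early:2, these:2, stay:2, during:2, before:1, cook:1, sky:1, him:1, if:1, want:1, make:1, mountain:1
Words with frequency 4: cloth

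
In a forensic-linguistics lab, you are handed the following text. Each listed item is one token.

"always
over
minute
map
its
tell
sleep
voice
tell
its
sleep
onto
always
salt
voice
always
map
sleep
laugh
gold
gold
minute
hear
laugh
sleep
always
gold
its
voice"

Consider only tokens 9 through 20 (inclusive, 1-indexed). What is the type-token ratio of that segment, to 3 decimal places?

0.833

Segment tokens 9–20: tell, its, sleep, onto, always, salt, voice, always, map, sleep, laugh, gold
Segment N = 12, segment V = 10.
TTR = 10 / 12 = 0.833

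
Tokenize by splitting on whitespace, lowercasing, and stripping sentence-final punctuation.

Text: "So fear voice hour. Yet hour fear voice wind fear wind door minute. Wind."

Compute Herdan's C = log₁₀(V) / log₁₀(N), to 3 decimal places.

0.788

N = 14, V = 8.
log₁₀(V) = 0.903090, log₁₀(N) = 1.146128
C = 0.903090 / 1.146128 = 0.788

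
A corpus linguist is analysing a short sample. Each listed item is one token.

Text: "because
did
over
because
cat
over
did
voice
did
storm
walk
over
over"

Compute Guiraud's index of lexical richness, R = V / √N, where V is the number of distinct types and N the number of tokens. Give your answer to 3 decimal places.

N = 13, V = 7.
√N = 3.605551
R = 7 / 3.605551 = 1.941

1.941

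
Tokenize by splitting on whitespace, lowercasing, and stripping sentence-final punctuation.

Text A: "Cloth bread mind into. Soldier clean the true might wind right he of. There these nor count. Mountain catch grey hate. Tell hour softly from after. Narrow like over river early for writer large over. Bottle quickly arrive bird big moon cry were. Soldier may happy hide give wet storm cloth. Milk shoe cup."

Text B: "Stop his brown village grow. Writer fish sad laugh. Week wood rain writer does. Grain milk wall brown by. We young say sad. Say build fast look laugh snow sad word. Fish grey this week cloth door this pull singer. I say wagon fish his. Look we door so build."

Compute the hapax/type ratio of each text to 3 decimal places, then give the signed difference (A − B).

0.323

A: hapax=48, V=51, ratio=0.941
B: hapax=21, V=34, ratio=0.618
Difference = 0.941 − 0.618 = 0.323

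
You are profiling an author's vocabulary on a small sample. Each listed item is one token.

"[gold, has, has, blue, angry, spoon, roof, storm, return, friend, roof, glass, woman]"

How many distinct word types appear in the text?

11

Distinct types: {angry, blue, friend, glass, gold, has, return, roof, spoon, storm, woman}
V = 11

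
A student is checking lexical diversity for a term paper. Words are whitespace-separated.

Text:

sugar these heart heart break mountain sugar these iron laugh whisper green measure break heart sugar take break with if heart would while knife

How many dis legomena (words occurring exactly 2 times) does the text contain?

1

Frequencies: heart:4, sugar:3, break:3, these:2, mountain:1, iron:1, laugh:1, whisper:1, green:1, measure:1, take:1, with:1, if:1, would:1, while:1, knife:1
Words with frequency 2: these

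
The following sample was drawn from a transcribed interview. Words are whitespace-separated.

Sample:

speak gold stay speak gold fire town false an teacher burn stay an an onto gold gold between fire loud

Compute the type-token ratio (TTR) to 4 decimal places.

0.6000

N = 20 tokens, V = 12 types.
TTR = V / N = 12 / 20 = 0.6000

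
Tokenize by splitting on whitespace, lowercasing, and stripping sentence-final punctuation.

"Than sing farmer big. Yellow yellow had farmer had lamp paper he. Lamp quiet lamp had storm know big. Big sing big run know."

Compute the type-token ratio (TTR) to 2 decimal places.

0.54

N = 24 tokens, V = 13 types.
TTR = V / N = 13 / 24 = 0.54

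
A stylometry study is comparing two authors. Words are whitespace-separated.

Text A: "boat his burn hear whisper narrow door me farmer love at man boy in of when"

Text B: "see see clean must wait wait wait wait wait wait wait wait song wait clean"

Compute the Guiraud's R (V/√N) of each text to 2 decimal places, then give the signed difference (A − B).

2.71

A: V=16, N=16, R=4.00
B: V=5, N=15, R=1.29
Difference = 4.00 − 1.29 = 2.71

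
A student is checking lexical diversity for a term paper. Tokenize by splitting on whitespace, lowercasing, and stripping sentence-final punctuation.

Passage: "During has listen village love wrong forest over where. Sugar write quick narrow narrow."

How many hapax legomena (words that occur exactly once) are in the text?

Frequencies: narrow:2, during:1, has:1, listen:1, village:1, love:1, wrong:1, forest:1, over:1, where:1, sugar:1, write:1, quick:1
Hapax (freq=1): during, forest, has, listen, love, over, quick, sugar, village, where, write, wrong

12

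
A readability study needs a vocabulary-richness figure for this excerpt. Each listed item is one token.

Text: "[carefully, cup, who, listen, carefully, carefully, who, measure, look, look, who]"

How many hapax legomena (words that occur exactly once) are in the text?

3

Frequencies: carefully:3, who:3, look:2, cup:1, listen:1, measure:1
Hapax (freq=1): cup, listen, measure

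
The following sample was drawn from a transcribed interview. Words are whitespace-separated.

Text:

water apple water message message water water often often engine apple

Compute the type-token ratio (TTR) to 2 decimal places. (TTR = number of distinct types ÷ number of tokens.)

N = 11 tokens, V = 5 types.
TTR = V / N = 5 / 11 = 0.45

0.45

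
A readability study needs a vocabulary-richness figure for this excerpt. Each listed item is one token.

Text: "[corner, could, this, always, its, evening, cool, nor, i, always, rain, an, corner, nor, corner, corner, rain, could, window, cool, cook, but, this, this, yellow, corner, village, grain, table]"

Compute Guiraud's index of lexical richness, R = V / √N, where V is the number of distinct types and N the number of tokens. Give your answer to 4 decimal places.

N = 29, V = 18.
√N = 5.385165
R = 18 / 5.385165 = 3.3425

3.3425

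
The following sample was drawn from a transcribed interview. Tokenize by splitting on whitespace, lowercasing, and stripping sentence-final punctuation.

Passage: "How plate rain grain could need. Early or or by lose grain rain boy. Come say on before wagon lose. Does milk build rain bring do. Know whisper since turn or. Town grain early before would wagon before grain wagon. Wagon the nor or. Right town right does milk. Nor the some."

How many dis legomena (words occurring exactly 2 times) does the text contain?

Frequencies: grain:4, or:4, wagon:4, rain:3, before:3, early:2, lose:2, does:2, milk:2, town:2, the:2, nor:2, right:2, how:1, plate:1, could:1, need:1, by:1, boy:1, come:1, … (11 more, each freq 1)
Words with frequency 2: does, early, lose, milk, nor, right, the, town

8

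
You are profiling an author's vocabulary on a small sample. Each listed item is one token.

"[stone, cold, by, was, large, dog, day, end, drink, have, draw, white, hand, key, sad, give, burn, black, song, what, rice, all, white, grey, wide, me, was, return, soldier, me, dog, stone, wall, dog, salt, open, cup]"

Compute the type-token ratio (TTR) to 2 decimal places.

0.84

N = 37 tokens, V = 31 types.
TTR = V / N = 31 / 37 = 0.84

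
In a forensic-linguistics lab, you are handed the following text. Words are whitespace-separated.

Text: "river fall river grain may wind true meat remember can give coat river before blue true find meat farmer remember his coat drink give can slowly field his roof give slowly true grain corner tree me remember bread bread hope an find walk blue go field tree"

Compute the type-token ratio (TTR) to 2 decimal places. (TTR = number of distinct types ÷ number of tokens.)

N = 47 tokens, V = 28 types.
TTR = V / N = 28 / 47 = 0.60

0.60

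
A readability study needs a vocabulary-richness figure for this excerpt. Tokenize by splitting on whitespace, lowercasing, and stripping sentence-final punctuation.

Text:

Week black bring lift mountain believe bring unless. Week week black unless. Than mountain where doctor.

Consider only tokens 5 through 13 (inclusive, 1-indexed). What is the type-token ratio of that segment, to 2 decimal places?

0.78

Segment tokens 5–13: mountain, believe, bring, unless, week, week, black, unless, than
Segment N = 9, segment V = 7.
TTR = 7 / 9 = 0.78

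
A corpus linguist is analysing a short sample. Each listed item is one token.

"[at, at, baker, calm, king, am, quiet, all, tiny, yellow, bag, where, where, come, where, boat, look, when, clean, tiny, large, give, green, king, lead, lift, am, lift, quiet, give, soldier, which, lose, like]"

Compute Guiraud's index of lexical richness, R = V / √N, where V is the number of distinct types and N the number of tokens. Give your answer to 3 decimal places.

N = 34, V = 25.
√N = 5.830952
R = 25 / 5.830952 = 4.287

4.287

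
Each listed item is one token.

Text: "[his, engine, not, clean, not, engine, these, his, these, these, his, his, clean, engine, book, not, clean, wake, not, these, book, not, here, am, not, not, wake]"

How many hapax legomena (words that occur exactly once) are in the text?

Frequencies: not:7, his:4, these:4, engine:3, clean:3, book:2, wake:2, here:1, am:1
Hapax (freq=1): am, here

2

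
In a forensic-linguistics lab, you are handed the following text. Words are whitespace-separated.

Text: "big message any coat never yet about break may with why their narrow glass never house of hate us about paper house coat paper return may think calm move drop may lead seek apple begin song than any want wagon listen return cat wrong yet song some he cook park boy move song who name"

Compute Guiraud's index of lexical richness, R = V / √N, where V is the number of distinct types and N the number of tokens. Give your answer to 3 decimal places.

5.663

N = 55, V = 42.
√N = 7.416198
R = 42 / 7.416198 = 5.663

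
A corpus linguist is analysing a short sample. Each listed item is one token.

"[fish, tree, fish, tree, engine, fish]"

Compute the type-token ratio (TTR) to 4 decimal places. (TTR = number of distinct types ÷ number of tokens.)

0.5000

N = 6 tokens, V = 3 types.
TTR = V / N = 3 / 6 = 0.5000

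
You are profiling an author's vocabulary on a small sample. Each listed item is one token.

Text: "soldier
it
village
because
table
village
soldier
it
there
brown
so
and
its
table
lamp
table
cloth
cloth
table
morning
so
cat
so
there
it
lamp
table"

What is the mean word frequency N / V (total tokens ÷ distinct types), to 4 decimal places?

1.9286

N = 27 tokens, V = 14 types.
Mean frequency = N / V = 27 / 14 = 1.9286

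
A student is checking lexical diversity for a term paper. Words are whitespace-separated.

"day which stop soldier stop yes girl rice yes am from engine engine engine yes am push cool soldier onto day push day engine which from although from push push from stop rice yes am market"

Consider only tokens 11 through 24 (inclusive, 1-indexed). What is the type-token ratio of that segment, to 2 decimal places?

Segment tokens 11–24: from, engine, engine, engine, yes, am, push, cool, soldier, onto, day, push, day, engine
Segment N = 14, segment V = 9.
TTR = 9 / 14 = 0.64

0.64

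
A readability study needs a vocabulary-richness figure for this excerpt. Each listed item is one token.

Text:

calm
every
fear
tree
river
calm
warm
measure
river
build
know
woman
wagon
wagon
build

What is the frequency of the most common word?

Frequencies: calm:2, river:2, build:2, wagon:2, every:1, fear:1, tree:1, warm:1, measure:1, know:1, woman:1
Most common: 'calm' with frequency 2.

2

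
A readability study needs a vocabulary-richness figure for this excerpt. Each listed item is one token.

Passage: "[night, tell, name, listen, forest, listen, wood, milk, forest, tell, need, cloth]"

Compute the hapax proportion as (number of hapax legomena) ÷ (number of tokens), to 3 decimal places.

0.500

Frequencies: tell:2, listen:2, forest:2, night:1, name:1, wood:1, milk:1, need:1, cloth:1
Hapax count = 6; token count = 12.
Ratio = 6 / 12 = 0.500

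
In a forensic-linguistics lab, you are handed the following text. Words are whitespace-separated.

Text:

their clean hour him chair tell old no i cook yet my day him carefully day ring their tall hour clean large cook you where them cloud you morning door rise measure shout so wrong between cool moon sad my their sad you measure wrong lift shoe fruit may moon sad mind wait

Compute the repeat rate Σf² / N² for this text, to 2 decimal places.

0.03

Frequencies: their:3, you:3, sad:3, clean:2, hour:2, him:2, cook:2, my:2, day:2, measure:2, wrong:2, moon:2, chair:1, tell:1, old:1, no:1, i:1, yet:1, carefully:1, ring:1, … (18 more, each freq 1)
Σf² = 89; N² = 2809
Repeat rate = 89 / 2809 = 0.03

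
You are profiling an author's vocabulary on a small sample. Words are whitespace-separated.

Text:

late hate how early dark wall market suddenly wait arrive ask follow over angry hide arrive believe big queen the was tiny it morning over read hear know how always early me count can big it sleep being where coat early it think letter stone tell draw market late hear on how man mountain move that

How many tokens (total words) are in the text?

Tokens: late, hate, how, early, dark, wall, market, suddenly, wait, arrive, ask, follow, over, angry, hide, arrive, believe, big, queen, the, was, tiny, it, morning, over, read, hear, know, how, always, early, me, count, can, big, it, sleep, being, where, coat, early, it, think, letter, stone, tell, draw, market, late, hear, on, how, man, mountain, move, that
N = 56

56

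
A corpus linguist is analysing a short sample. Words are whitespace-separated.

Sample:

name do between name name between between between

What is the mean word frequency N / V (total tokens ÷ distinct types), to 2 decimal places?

2.67

N = 8 tokens, V = 3 types.
Mean frequency = N / V = 8 / 3 = 2.67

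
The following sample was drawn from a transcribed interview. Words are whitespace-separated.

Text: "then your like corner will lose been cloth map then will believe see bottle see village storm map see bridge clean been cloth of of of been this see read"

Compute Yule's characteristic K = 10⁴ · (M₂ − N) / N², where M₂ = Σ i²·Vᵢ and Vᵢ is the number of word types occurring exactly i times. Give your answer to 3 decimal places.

Frequencies: see:4, been:3, of:3, then:2, will:2, cloth:2, map:2, your:1, like:1, corner:1, lose:1, believe:1, bottle:1, village:1, storm:1, bridge:1, clean:1, this:1, read:1
N = 30. Frequency spectrum: V_1=12, V_2=4, V_3=2, V_4=1
M₂ = 1²·12 + 2²·4 + 3²·2 + 4²·1 = 62
K = 10000 × (62 − 30) / 30² = 355.556

355.556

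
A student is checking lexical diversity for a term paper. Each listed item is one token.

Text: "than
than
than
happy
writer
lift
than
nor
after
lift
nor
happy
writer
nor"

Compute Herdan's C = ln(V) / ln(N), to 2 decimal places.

0.68

N = 14, V = 6.
ln(V) = 1.791759, ln(N) = 2.639057
C = 1.791759 / 2.639057 = 0.68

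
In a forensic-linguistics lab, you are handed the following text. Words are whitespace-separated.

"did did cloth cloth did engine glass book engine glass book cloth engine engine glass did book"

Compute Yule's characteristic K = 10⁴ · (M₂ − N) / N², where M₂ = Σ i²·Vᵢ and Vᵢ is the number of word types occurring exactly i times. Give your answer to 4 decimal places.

Frequencies: did:4, engine:4, cloth:3, glass:3, book:3
N = 17. Frequency spectrum: V_3=3, V_4=2
M₂ = 3²·3 + 4²·2 = 59
K = 10000 × (59 − 17) / 17² = 1453.2872

1453.2872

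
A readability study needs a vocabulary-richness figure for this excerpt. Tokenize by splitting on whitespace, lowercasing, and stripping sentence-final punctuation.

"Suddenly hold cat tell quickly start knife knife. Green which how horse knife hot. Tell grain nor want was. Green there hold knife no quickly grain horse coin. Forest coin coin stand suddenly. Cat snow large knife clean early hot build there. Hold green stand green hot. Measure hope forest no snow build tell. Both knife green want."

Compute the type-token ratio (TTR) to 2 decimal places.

N = 58 tokens, V = 29 types.
TTR = V / N = 29 / 58 = 0.50

0.50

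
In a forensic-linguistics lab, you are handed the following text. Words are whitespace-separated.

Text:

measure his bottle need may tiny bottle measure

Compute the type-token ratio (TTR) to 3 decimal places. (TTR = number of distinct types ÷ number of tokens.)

0.750

N = 8 tokens, V = 6 types.
TTR = V / N = 6 / 8 = 0.750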